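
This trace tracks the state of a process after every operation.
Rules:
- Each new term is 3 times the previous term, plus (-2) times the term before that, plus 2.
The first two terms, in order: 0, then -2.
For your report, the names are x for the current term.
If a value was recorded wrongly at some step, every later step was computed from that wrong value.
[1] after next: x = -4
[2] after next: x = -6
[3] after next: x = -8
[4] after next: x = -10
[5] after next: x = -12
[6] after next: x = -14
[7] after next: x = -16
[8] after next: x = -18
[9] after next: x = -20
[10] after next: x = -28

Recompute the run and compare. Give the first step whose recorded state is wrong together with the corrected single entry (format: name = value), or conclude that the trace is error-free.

Recomputing the run from the initial state:
step 1: x = -4
step 2: x = -6
step 3: x = -8
step 4: x = -10
step 5: x = -12
step 6: x = -14
step 7: x = -16
step 8: x = -18
step 9: x = -20
step 10: x = -22
The first disagreement with the trace is at step 10, where the value should be x = -22.

step 10, x = -22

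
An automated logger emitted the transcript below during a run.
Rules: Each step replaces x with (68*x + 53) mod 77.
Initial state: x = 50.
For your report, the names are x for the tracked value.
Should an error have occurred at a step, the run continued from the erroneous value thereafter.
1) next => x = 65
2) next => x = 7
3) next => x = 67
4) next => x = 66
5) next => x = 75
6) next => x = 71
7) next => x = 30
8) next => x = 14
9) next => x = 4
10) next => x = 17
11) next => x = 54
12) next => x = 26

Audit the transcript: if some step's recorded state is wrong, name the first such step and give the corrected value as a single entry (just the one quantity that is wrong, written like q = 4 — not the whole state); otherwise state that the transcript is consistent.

Recomputing the run from the initial state:
step 1: x = 65
step 2: x = 7
step 3: x = 67
step 4: x = 66
step 5: x = 75
step 6: x = 71
step 7: x = 30
step 8: x = 14
step 9: x = 4
step 10: x = 17
step 11: x = 54
step 12: x = 29
The first disagreement with the transcript is at step 12, where the value should be x = 29.

step 12, x = 29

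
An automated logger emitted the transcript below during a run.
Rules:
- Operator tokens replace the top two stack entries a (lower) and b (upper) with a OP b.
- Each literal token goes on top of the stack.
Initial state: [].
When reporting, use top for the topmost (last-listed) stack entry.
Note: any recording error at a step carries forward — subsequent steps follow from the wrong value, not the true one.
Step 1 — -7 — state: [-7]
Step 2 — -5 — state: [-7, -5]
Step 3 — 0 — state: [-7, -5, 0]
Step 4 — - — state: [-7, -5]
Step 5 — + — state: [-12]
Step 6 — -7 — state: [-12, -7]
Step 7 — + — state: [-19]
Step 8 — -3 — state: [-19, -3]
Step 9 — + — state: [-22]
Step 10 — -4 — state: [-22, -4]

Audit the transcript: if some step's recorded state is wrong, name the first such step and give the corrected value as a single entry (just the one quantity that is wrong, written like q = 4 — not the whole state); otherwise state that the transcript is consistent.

no error

Step 1: push -7: top = -7 — verified.
Step 2: push -5: top = -5 — exactly as logged.
Step 3: push 0: top = 0 — no discrepancy.
Step 4: -5 - 0 = -5 — confirmed correct.
Step 5: -7 + -5 = -12 — consistent with the transcript.
Step 6: push -7: top = -7 — consistent with the transcript.
Step 7: -12 + -7 = -19 — in agreement.
Step 8: push -3: top = -3 — exactly as logged.
Step 9: -19 + -3 = -22 — matches.
Step 10: push -4: top = -4 — agrees with the transcript.
All entries verified; no error found.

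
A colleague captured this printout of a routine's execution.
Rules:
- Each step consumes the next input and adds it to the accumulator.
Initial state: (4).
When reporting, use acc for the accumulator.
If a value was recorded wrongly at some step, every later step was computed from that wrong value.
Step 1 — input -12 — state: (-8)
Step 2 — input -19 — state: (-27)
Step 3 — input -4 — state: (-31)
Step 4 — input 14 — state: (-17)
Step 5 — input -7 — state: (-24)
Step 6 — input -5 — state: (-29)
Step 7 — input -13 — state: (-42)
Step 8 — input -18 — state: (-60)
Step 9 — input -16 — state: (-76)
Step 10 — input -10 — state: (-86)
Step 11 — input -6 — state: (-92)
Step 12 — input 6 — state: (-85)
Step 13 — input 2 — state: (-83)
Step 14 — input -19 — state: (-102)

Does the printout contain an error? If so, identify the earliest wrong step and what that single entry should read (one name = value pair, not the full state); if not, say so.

Recomputing the run from the initial state:
step 1: acc = -8
step 2: acc = -27
step 3: acc = -31
step 4: acc = -17
step 5: acc = -24
step 6: acc = -29
step 7: acc = -42
step 8: acc = -60
step 9: acc = -76
step 10: acc = -86
step 11: acc = -92
step 12: acc = -86
step 13: acc = -84
step 14: acc = -103
The first disagreement with the printout is at step 12, where the value should be acc = -86.

step 12, acc = -86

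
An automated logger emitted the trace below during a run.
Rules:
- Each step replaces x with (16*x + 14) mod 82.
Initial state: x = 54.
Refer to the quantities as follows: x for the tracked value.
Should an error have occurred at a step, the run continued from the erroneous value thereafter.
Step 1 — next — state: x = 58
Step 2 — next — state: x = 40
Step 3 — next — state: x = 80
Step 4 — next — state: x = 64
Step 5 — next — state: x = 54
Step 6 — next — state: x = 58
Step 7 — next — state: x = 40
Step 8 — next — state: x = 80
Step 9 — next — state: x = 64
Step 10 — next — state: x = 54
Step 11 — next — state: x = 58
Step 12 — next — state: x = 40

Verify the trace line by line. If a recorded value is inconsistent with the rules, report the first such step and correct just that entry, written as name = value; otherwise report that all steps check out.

no error

Step 1: x = (16*54 + 14) mod 82 = 58 — matches.
Step 2: x = (16*58 + 14) mod 82 = 40 — confirmed correct.
Step 3: x = (16*40 + 14) mod 82 = 80 — agrees with the trace.
Step 4: x = (16*80 + 14) mod 82 = 64 — verified.
Step 5: x = (16*64 + 14) mod 82 = 54 — exactly as logged.
Step 6: x = (16*54 + 14) mod 82 = 58 — consistent with the trace.
Step 7: x = (16*58 + 14) mod 82 = 40 — same as recorded.
Step 8: x = (16*40 + 14) mod 82 = 80 — confirmed correct.
Step 9: x = (16*80 + 14) mod 82 = 64 — consistent with the trace.
Step 10: x = (16*64 + 14) mod 82 = 54 — confirmed correct.
Step 11: x = (16*54 + 14) mod 82 = 58 — consistent with the trace.
Step 12: x = (16*58 + 14) mod 82 = 40 — same as recorded.
No step deviates from the rules.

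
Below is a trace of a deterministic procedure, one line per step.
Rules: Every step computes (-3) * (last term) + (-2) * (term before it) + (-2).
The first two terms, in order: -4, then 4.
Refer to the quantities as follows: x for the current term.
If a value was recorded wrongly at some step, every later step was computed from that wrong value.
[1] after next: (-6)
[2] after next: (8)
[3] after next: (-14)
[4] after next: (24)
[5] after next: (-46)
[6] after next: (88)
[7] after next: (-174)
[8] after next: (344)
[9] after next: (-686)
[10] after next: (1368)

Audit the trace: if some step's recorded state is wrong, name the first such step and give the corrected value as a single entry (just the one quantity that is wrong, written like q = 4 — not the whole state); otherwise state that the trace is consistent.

no error

Recomputing the run from the initial state:
step 1: x = -6
step 2: x = 8
step 3: x = -14
step 4: x = 24
step 5: x = -46
step 6: x = 88
step 7: x = -174
step 8: x = 344
step 9: x = -686
step 10: x = 1368
This matches the trace at every step.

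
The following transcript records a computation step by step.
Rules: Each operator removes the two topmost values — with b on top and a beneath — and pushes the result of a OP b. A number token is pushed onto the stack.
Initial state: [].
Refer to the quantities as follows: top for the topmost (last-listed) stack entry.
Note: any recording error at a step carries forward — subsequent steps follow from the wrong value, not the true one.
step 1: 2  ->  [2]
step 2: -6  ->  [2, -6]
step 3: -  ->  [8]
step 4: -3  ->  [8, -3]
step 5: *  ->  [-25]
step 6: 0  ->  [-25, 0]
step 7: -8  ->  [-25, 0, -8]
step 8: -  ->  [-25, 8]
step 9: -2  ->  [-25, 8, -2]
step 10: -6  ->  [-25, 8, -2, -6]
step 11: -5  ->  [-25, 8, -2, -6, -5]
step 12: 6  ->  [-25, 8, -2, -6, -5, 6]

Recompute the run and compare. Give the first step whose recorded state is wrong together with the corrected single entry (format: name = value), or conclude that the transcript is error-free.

step 5, top = -24

Step 1: push 2: top = 2 — verified.
Step 2: push -6: top = -6 — exactly as logged.
Step 3: 2 - -6 = 8 — confirmed correct.
Step 4: push -3: top = -3 — verified.
Step 5: 8 * -3 = -24 — a discrepancy with the transcript.
First deviation found at step 5; the corrected entry is top = -24.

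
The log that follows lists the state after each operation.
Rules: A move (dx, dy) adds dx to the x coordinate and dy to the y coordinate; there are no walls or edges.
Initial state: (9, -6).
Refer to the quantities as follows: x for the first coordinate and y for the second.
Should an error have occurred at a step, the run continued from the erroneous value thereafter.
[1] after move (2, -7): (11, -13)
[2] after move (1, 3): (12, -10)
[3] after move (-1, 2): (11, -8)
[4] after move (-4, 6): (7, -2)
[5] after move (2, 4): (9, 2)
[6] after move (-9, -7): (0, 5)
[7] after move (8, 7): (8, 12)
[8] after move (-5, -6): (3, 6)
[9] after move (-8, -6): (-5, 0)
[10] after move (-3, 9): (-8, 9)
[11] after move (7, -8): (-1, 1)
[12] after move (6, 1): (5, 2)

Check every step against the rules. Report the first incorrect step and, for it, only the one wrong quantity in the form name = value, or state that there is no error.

step 6, y = -5

step 1: x = 9 + (2) = 11, y = -6 + (-7) = -13 -> no discrepancy
step 2: x = 11 + (1) = 12, y = -13 + (3) = -10 -> matches
step 3: x = 12 + (-1) = 11, y = -10 + (2) = -8 -> confirmed correct
step 4: x = 11 + (-4) = 7, y = -8 + (6) = -2 -> verified
step 5: x = 7 + (2) = 9, y = -2 + (4) = 2 -> consistent with the log
step 6: x = 9 + (-9) = 0, y = 2 + (-7) = -5 -> a discrepancy with the log
So the first discrepancy is step 6, where the right value is y = -5.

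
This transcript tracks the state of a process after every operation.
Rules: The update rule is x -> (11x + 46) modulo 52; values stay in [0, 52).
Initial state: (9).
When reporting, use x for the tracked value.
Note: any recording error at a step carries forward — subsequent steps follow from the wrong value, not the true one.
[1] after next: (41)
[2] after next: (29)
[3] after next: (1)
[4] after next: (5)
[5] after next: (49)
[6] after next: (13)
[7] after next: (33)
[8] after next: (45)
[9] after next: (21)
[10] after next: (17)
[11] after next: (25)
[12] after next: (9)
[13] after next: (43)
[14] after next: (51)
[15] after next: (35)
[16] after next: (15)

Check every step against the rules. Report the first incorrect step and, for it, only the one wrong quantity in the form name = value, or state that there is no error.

Recomputing the run from the initial state:
step 1: x = 41
step 2: x = 29
step 3: x = 1
step 4: x = 5
step 5: x = 49
step 6: x = 13
step 7: x = 33
step 8: x = 45
step 9: x = 21
step 10: x = 17
step 11: x = 25
step 12: x = 9
step 13: x = 41
step 14: x = 29
step 15: x = 1
step 16: x = 5
The first disagreement with the transcript is at step 13, where the value should be x = 41.

step 13, x = 41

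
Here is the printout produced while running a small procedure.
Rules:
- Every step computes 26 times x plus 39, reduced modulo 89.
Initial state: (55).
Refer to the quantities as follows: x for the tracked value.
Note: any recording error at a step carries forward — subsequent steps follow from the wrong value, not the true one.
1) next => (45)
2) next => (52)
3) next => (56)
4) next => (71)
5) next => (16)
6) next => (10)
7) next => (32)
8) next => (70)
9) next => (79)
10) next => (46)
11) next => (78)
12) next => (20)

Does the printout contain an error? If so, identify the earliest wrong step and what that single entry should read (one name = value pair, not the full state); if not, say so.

no error

Recomputing the run from the initial state:
step 1: x = 45
step 2: x = 52
step 3: x = 56
step 4: x = 71
step 5: x = 16
step 6: x = 10
step 7: x = 32
step 8: x = 70
step 9: x = 79
step 10: x = 46
step 11: x = 78
step 12: x = 20
This matches the printout at every step.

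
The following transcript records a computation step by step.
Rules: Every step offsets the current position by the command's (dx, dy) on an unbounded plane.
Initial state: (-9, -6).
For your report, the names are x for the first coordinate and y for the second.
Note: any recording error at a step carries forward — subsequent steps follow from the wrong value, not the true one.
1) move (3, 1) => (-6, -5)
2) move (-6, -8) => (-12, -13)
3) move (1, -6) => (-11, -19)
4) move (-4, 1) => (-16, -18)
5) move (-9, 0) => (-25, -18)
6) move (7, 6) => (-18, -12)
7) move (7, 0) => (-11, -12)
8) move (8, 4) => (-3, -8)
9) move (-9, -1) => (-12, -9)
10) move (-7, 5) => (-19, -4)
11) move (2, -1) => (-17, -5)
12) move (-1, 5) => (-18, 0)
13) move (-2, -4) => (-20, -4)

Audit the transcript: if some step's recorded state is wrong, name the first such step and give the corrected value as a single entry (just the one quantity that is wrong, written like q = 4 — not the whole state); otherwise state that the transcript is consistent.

1. x = -9 + (3) = -6, y = -6 + (1) = -5 (exactly as logged)
2. x = -6 + (-6) = -12, y = -5 + (-8) = -13 (confirmed correct)
3. x = -12 + (1) = -11, y = -13 + (-6) = -19 (agrees with the transcript)
4. x = -11 + (-4) = -15, y = -19 + (1) = -18 (the recorded entry deviates here)
The audit stops at step 4: the recorded entry is wrong and should be x = -15.

step 4, x = -15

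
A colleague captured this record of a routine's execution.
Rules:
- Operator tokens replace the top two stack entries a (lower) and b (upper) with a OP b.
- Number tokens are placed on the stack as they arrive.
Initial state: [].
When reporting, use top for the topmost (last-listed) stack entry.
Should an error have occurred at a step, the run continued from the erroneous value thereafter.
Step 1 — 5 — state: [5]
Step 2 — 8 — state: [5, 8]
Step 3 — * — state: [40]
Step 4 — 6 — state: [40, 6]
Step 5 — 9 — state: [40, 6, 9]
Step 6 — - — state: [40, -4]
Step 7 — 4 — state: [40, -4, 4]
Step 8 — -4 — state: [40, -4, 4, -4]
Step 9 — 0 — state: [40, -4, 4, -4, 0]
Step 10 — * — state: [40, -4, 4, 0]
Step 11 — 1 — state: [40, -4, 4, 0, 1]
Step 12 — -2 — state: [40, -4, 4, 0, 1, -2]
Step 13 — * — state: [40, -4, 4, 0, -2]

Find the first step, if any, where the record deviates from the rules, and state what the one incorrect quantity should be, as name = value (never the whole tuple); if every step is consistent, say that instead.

Recomputing the run from the initial state:
step 1: [5]
step 2: [5, 8]
step 3: [40]
step 4: [40, 6]
step 5: [40, 6, 9]
step 6: [40, -3]
step 7: [40, -3, 4]
step 8: [40, -3, 4, -4]
step 9: [40, -3, 4, -4, 0]
step 10: [40, -3, 4, 0]
step 11: [40, -3, 4, 0, 1]
step 12: [40, -3, 4, 0, 1, -2]
step 13: [40, -3, 4, 0, -2]
The first disagreement with the record is at step 6, where the value should be top = -3.

step 6, top = -3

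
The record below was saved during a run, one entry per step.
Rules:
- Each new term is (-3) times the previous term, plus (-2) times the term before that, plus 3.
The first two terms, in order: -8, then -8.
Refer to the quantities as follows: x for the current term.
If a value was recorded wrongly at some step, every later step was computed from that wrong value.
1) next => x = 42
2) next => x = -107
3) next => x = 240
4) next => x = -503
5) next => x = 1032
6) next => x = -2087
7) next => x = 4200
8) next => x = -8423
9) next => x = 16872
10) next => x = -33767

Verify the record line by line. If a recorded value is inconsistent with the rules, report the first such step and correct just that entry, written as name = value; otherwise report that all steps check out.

step 1, x = 43

step 1: x = -3*(-8) + (-2)*(-8) + (3) = 43 -> first mismatch against the record
Step 1 is the first one off; corrected, x = 43.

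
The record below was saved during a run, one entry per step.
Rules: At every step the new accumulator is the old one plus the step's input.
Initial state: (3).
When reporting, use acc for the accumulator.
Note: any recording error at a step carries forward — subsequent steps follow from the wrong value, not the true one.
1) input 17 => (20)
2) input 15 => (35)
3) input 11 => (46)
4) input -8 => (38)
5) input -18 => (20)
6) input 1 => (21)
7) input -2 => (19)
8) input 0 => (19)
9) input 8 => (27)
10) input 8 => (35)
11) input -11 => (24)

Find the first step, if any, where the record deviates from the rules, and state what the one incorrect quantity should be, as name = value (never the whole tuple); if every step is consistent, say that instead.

no error

Step 1: acc = 3 + 17 = 20 — verified.
Step 2: acc = 20 + 15 = 35 — agrees with the record.
Step 3: acc = 35 + 11 = 46 — matches.
Step 4: acc = 46 + -8 = 38 — exactly as logged.
Step 5: acc = 38 + -18 = 20 — no discrepancy.
Step 6: acc = 20 + 1 = 21 — no discrepancy.
Step 7: acc = 21 + -2 = 19 — verified.
Step 8: acc = 19 + 0 = 19 — agrees with the record.
Step 9: acc = 19 + 8 = 27 — matches.
Step 10: acc = 27 + 8 = 35 — same as recorded.
Step 11: acc = 35 + -11 = 24 — matches.
The whole run recomputes cleanly — no discrepancies.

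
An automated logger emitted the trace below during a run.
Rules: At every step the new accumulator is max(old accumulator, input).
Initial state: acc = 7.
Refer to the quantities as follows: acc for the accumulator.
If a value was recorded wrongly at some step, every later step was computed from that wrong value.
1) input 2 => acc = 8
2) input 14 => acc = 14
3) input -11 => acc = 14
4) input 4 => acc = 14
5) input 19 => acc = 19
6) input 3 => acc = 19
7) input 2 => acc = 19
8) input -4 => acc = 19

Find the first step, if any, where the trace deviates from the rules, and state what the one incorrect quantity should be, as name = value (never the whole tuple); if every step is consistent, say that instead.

step 1, acc = 7

Recomputing the run from the initial state:
step 1: acc = 7
step 2: acc = 14
step 3: acc = 14
step 4: acc = 14
step 5: acc = 19
step 6: acc = 19
step 7: acc = 19
step 8: acc = 19
The first disagreement with the trace is at step 1, where the value should be acc = 7.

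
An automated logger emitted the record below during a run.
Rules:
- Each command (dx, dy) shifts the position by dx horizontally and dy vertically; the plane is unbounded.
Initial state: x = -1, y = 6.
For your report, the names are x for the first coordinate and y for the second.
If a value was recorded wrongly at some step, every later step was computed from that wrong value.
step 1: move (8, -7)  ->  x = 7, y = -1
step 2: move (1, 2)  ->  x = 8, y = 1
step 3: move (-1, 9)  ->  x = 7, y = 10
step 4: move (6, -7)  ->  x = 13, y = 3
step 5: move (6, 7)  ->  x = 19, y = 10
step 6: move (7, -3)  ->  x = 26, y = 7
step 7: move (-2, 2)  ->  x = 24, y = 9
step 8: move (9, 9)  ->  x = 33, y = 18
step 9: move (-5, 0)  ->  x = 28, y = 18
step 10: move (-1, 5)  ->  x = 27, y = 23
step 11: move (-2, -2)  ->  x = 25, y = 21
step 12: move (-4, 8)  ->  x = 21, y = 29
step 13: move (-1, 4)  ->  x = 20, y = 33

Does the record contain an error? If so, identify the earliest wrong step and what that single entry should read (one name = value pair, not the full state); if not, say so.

no error

1. x = -1 + (8) = 7, y = 6 + (-7) = -1 (agrees with the record)
2. x = 7 + (1) = 8, y = -1 + (2) = 1 (confirmed correct)
3. x = 8 + (-1) = 7, y = 1 + (9) = 10 (agrees with the record)
4. x = 7 + (6) = 13, y = 10 + (-7) = 3 (verified)
5. x = 13 + (6) = 19, y = 3 + (7) = 10 (agrees with the record)
6. x = 19 + (7) = 26, y = 10 + (-3) = 7 (same as recorded)
7. x = 26 + (-2) = 24, y = 7 + (2) = 9 (verified)
8. x = 24 + (9) = 33, y = 9 + (9) = 18 (matches)
9. x = 33 + (-5) = 28, y = 18 + (0) = 18 (checks out)
10. x = 28 + (-1) = 27, y = 18 + (5) = 23 (verified)
11. x = 27 + (-2) = 25, y = 23 + (-2) = 21 (agrees with the record)
12. x = 25 + (-4) = 21, y = 21 + (8) = 29 (in agreement)
13. x = 21 + (-1) = 20, y = 29 + (4) = 33 (consistent with the record)
No step deviates from the rules.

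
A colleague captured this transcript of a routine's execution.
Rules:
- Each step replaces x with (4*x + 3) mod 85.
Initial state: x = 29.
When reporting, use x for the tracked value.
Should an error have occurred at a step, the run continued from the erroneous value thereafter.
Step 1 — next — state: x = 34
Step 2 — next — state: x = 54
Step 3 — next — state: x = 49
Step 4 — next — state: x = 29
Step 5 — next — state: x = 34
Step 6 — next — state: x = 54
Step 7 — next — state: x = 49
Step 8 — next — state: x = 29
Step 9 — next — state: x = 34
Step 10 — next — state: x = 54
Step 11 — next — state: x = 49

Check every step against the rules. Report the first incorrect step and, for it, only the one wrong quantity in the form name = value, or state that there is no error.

Recomputing the run from the initial state:
step 1: x = 34
step 2: x = 54
step 3: x = 49
step 4: x = 29
step 5: x = 34
step 6: x = 54
step 7: x = 49
step 8: x = 29
step 9: x = 34
step 10: x = 54
step 11: x = 49
This matches the transcript at every step.

no error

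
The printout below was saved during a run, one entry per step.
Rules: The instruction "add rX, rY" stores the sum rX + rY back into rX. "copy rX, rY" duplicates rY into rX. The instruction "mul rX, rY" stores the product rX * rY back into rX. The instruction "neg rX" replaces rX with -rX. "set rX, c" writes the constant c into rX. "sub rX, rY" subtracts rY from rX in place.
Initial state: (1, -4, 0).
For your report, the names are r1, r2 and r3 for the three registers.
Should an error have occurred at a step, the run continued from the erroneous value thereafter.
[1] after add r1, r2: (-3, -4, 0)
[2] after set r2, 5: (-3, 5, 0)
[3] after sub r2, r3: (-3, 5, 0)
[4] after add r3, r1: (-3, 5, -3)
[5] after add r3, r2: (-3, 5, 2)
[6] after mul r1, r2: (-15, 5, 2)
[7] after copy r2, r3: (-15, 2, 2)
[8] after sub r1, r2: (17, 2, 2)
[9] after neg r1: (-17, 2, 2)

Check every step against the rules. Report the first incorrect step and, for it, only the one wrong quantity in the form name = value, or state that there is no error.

Recomputing the run from the initial state:
step 1: r1 = -3, r2 = -4, r3 = 0
step 2: r1 = -3, r2 = 5, r3 = 0
step 3: r1 = -3, r2 = 5, r3 = 0
step 4: r1 = -3, r2 = 5, r3 = -3
step 5: r1 = -3, r2 = 5, r3 = 2
step 6: r1 = -15, r2 = 5, r3 = 2
step 7: r1 = -15, r2 = 2, r3 = 2
step 8: r1 = -17, r2 = 2, r3 = 2
step 9: r1 = 17, r2 = 2, r3 = 2
The first disagreement with the printout is at step 8, where the value should be r1 = -17.

step 8, r1 = -17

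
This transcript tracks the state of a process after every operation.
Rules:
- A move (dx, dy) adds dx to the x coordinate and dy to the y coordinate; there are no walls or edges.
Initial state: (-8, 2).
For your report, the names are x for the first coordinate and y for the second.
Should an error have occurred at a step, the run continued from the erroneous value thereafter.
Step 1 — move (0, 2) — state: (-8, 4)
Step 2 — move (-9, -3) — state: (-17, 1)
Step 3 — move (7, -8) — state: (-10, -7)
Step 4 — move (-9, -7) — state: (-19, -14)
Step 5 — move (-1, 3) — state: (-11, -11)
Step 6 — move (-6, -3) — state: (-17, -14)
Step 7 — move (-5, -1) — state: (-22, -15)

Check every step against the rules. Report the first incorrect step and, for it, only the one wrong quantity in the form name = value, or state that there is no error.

Recomputing the run from the initial state:
step 1: x = -8, y = 4
step 2: x = -17, y = 1
step 3: x = -10, y = -7
step 4: x = -19, y = -14
step 5: x = -20, y = -11
step 6: x = -26, y = -14
step 7: x = -31, y = -15
The first disagreement with the transcript is at step 5, where the value should be x = -20.

step 5, x = -20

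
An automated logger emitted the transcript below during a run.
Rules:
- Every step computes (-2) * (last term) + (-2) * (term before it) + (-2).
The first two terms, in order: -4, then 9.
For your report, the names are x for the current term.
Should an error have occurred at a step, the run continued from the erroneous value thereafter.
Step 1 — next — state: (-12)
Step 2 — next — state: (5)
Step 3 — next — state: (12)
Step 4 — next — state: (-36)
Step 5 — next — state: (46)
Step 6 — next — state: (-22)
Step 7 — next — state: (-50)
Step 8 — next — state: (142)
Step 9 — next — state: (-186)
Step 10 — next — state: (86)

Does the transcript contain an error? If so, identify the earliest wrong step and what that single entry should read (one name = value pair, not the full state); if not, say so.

step 2, x = 4

Step 1: x = -2*(9) + (-2)*(-4) + (-2) = -12 — same as recorded.
Step 2: x = -2*(-12) + (-2)*(9) + (-2) = 4 — a discrepancy with the transcript.
Conclusion: step 2 carries the first error; the entry should be x = 4.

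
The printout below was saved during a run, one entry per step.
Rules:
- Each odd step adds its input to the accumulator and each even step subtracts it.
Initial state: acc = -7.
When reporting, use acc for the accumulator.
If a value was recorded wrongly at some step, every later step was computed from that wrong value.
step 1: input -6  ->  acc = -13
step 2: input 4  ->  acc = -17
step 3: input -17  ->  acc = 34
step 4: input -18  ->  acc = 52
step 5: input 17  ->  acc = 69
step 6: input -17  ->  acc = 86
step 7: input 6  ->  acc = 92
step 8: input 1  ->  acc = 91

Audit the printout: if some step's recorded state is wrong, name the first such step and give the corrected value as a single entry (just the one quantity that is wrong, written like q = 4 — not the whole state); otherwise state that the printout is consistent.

Recomputing the run from the initial state:
step 1: acc = -13
step 2: acc = -17
step 3: acc = -34
step 4: acc = -16
step 5: acc = 1
step 6: acc = 18
step 7: acc = 24
step 8: acc = 23
The first disagreement with the printout is at step 3, where the value should be acc = -34.

step 3, acc = -34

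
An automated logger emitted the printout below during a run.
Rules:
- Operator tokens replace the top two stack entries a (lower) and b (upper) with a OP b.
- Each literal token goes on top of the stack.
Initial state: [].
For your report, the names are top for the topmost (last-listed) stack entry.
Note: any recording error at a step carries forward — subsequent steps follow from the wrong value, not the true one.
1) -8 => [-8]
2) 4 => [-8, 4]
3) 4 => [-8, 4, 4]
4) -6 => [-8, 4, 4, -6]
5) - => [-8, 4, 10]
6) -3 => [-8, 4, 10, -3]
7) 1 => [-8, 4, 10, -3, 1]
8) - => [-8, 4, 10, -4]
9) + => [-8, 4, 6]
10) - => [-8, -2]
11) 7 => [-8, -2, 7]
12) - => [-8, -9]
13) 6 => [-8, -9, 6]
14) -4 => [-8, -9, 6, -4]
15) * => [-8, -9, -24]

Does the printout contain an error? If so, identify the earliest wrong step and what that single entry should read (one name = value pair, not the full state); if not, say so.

Recomputing the run from the initial state:
step 1: [-8]
step 2: [-8, 4]
step 3: [-8, 4, 4]
step 4: [-8, 4, 4, -6]
step 5: [-8, 4, 10]
step 6: [-8, 4, 10, -3]
step 7: [-8, 4, 10, -3, 1]
step 8: [-8, 4, 10, -4]
step 9: [-8, 4, 6]
step 10: [-8, -2]
step 11: [-8, -2, 7]
step 12: [-8, -9]
step 13: [-8, -9, 6]
step 14: [-8, -9, 6, -4]
step 15: [-8, -9, -24]
This matches the printout at every step.

no error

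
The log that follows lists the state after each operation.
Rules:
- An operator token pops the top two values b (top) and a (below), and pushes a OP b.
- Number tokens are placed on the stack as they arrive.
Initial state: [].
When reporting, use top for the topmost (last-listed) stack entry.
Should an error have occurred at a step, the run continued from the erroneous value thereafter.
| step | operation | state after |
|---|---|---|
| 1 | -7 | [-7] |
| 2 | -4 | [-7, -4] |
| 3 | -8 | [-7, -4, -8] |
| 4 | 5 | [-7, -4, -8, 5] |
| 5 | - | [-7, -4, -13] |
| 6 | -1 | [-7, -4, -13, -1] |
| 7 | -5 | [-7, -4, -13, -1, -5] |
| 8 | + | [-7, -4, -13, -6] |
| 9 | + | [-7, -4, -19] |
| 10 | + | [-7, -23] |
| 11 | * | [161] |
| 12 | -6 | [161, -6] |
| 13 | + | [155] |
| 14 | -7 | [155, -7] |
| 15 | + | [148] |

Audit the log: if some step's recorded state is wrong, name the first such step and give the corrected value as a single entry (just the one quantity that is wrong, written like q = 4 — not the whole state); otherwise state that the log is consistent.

no error

step 1: push -7: top = -7 -> in agreement
step 2: push -4: top = -4 -> same as recorded
step 3: push -8: top = -8 -> confirmed correct
step 4: push 5: top = 5 -> exactly as logged
step 5: -8 - 5 = -13 -> consistent with the log
step 6: push -1: top = -1 -> in agreement
step 7: push -5: top = -5 -> confirmed correct
step 8: -1 + -5 = -6 -> same as recorded
step 9: -13 + -6 = -19 -> no discrepancy
step 10: -4 + -19 = -23 -> in agreement
step 11: -7 * -23 = 161 -> exactly as logged
step 12: push -6: top = -6 -> agrees with the log
step 13: 161 + -6 = 155 -> consistent with the log
step 14: push -7: top = -7 -> exactly as logged
step 15: 155 + -7 = 148 -> exactly as logged
No step deviates from the rules.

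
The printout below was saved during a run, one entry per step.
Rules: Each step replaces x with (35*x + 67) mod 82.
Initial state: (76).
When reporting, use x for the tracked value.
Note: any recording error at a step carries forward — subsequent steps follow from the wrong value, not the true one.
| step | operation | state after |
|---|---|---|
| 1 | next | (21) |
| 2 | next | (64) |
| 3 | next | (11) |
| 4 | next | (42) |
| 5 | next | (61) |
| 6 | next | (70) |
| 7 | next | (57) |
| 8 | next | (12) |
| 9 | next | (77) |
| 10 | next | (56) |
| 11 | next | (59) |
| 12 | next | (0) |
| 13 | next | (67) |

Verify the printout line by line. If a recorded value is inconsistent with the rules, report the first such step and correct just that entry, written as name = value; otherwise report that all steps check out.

no error

Recomputing the run from the initial state:
step 1: x = 21
step 2: x = 64
step 3: x = 11
step 4: x = 42
step 5: x = 61
step 6: x = 70
step 7: x = 57
step 8: x = 12
step 9: x = 77
step 10: x = 56
step 11: x = 59
step 12: x = 0
step 13: x = 67
This matches the printout at every step.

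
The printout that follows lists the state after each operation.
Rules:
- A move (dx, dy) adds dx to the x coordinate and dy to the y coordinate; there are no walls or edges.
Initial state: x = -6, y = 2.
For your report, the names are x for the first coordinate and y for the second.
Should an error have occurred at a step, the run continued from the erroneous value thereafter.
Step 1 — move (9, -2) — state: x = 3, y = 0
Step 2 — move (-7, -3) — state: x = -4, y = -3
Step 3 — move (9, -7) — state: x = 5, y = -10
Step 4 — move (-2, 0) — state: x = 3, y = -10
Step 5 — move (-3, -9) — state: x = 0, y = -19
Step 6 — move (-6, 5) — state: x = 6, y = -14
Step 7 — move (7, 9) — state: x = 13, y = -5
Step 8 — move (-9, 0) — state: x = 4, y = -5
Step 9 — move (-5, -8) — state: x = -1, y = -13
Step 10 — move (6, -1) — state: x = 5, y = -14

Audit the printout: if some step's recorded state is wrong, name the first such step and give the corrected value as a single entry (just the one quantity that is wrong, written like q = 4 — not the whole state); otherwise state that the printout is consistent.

step 6, x = -6

Recomputing the run from the initial state:
step 1: x = 3, y = 0
step 2: x = -4, y = -3
step 3: x = 5, y = -10
step 4: x = 3, y = -10
step 5: x = 0, y = -19
step 6: x = -6, y = -14
step 7: x = 1, y = -5
step 8: x = -8, y = -5
step 9: x = -13, y = -13
step 10: x = -7, y = -14
The first disagreement with the printout is at step 6, where the value should be x = -6.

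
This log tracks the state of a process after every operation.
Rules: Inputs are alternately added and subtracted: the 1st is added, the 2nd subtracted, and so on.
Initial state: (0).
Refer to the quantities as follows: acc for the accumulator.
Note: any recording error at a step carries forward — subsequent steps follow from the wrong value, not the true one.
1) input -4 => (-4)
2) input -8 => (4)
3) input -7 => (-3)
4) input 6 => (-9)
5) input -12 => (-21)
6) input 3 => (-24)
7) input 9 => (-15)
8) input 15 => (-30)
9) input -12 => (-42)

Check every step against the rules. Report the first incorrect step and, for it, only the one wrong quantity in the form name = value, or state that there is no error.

Step 1: acc = 0 + -4 = -4 — consistent with the log.
Step 2: acc = -4 - -8 = 4 — in agreement.
Step 3: acc = 4 + -7 = -3 — verified.
Step 4: acc = -3 - 6 = -9 — checks out.
Step 5: acc = -9 + -12 = -21 — in agreement.
Step 6: acc = -21 - 3 = -24 — exactly as logged.
Step 7: acc = -24 + 9 = -15 — agrees with the log.
Step 8: acc = -15 - 15 = -30 — consistent with the log.
Step 9: acc = -30 + -12 = -42 — in agreement.
Each recorded entry agrees with the recomputation.

no error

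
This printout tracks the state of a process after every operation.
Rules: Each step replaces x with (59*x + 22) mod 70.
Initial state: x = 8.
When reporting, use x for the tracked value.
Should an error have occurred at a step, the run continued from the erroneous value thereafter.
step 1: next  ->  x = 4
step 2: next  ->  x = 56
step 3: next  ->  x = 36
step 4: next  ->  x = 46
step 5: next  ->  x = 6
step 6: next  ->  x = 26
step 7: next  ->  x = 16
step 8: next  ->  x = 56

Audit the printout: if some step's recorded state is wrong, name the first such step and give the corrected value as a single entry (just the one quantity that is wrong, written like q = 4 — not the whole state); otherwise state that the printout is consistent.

step 2, x = 48

step 1: x = (59*8 + 22) mod 70 = 4 -> no discrepancy
step 2: x = (59*4 + 22) mod 70 = 48 -> the recorded entry deviates here
That makes step 2 the first incorrect line — x = 48 is what it should show.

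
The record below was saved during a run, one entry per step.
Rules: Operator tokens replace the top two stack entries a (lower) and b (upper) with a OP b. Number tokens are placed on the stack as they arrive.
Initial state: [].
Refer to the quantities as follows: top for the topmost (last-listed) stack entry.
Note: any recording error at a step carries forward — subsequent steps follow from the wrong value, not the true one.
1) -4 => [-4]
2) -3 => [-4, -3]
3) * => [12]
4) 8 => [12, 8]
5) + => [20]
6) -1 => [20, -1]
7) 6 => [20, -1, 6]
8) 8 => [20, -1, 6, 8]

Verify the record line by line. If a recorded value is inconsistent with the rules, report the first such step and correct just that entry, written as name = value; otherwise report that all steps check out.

no error

1. push -4: top = -4 (confirmed correct)
2. push -3: top = -3 (verified)
3. -4 * -3 = 12 (exactly as logged)
4. push 8: top = 8 (agrees with the record)
5. 12 + 8 = 20 (no discrepancy)
6. push -1: top = -1 (consistent with the record)
7. push 6: top = 6 (agrees with the record)
8. push 8: top = 8 (same as recorded)
Nothing is out of place; the run is error-free.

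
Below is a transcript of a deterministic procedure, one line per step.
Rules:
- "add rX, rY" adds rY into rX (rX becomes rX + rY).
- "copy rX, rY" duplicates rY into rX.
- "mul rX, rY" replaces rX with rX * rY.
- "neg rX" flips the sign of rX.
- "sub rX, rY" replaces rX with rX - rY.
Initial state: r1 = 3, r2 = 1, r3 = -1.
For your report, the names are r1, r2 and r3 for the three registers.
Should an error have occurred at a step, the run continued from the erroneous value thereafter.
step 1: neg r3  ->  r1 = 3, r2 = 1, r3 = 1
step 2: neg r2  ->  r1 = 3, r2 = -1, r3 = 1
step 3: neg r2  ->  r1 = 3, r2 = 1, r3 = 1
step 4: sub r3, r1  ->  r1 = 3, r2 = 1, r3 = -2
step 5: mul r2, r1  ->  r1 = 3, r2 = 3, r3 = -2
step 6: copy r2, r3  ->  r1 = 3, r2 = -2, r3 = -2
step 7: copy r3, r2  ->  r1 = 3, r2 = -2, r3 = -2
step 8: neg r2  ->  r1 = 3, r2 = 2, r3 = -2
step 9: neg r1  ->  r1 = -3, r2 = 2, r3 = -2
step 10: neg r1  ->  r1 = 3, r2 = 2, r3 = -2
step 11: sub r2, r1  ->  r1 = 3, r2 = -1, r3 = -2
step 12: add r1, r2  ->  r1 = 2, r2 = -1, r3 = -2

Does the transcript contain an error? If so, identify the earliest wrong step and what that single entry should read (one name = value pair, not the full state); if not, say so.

Step 1: r3 = -(-1) = 1 — same as recorded.
Step 2: r2 = -(1) = -1 — no discrepancy.
Step 3: r2 = -(-1) = 1 — checks out.
Step 4: r3 = 1 - 3 = -2 — in agreement.
Step 5: r2 = 1 * 3 = 3 — matches.
Step 6: r2 = -2 — verified.
Step 7: r3 = -2 — confirmed correct.
Step 8: r2 = -(-2) = 2 — exactly as logged.
Step 9: r1 = -(3) = -3 — confirmed correct.
Step 10: r1 = -(-3) = 3 — in agreement.
Step 11: r2 = 2 - 3 = -1 — exactly as logged.
Step 12: r1 = 3 + -1 = 2 — verified.
All steps check out; nothing to correct.

no error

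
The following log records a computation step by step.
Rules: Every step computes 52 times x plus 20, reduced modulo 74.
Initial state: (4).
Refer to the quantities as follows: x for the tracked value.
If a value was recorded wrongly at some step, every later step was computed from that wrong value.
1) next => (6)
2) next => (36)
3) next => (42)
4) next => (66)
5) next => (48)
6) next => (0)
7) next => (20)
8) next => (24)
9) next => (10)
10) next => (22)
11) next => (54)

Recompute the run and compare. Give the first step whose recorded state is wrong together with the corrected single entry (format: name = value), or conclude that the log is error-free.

Recomputing the run from the initial state:
step 1: x = 6
step 2: x = 36
step 3: x = 42
step 4: x = 58
step 5: x = 2
step 6: x = 50
step 7: x = 30
step 8: x = 26
step 9: x = 40
step 10: x = 28
step 11: x = 70
The first disagreement with the log is at step 4, where the value should be x = 58.

step 4, x = 58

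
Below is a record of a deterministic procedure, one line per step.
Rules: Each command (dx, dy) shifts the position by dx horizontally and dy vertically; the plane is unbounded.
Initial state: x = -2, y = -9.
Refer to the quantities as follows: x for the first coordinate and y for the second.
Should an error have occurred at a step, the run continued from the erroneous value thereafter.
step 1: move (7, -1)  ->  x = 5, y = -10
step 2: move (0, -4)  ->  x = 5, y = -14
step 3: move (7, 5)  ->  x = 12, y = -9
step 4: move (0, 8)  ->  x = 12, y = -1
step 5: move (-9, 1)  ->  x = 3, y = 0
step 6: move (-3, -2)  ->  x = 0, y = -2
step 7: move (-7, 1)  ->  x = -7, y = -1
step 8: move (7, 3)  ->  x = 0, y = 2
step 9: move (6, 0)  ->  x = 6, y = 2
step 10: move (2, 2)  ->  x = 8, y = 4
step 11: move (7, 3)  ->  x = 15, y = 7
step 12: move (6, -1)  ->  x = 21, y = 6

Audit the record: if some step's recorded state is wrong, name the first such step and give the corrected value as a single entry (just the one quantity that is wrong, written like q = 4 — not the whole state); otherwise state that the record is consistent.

no error

Recomputing the run from the initial state:
step 1: x = 5, y = -10
step 2: x = 5, y = -14
step 3: x = 12, y = -9
step 4: x = 12, y = -1
step 5: x = 3, y = 0
step 6: x = 0, y = -2
step 7: x = -7, y = -1
step 8: x = 0, y = 2
step 9: x = 6, y = 2
step 10: x = 8, y = 4
step 11: x = 15, y = 7
step 12: x = 21, y = 6
This matches the record at every step.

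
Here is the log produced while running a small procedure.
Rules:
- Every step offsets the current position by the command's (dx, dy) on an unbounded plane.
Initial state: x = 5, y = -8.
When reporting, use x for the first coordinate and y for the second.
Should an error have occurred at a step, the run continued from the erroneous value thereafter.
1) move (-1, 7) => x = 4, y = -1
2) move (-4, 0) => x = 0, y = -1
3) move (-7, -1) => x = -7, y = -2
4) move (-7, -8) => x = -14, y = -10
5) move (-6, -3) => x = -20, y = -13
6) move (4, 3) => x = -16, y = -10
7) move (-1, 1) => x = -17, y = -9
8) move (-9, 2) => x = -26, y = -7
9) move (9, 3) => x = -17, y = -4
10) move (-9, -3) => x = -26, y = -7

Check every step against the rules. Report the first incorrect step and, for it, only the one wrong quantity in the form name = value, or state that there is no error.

Recomputing the run from the initial state:
step 1: x = 4, y = -1
step 2: x = 0, y = -1
step 3: x = -7, y = -2
step 4: x = -14, y = -10
step 5: x = -20, y = -13
step 6: x = -16, y = -10
step 7: x = -17, y = -9
step 8: x = -26, y = -7
step 9: x = -17, y = -4
step 10: x = -26, y = -7
This matches the log at every step.

no error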